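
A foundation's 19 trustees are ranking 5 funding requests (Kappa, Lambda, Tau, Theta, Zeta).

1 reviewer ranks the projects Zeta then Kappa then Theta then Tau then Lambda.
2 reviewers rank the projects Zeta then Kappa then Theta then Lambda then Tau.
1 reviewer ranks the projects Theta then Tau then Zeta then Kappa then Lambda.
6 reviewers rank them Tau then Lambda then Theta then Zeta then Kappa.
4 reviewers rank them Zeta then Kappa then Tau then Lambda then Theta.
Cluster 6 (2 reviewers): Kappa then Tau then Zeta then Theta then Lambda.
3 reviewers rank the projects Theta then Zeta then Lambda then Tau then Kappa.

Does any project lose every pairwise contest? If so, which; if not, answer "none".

Pairwise majorities:
Kappa vs Lambda: Kappa preferred on 1+2+1+4+2 = 10 ballots; Kappa wins 10–9.
Kappa–Tau: Tau 10–9.
Kappa vs Theta: Kappa is ranked higher on 1+2+4+2 = 9 ballots, Theta on 10. Theta wins 10–9.
Kappa vs Zeta: 2 for Kappa, 17 for Zeta — Zeta by 17–2.
Lambda–Tau: Tau 14–5.
Lambda–Theta: Lambda 10–9.
Lambda–Zeta: Zeta 13–6.
Tau vs Theta: Tau is ranked higher on 6+4+2 = 12 ballots, Theta on 7. Tau wins 12–7.
Tau–Zeta: Zeta 10–9.
Theta vs Zeta: Theta preferred on 1+6+3 = 10 ballots; Theta wins 10–9.
Each project has at least one pairwise win (Kappa beats Lambda; Lambda beats Theta; Tau beats Kappa; Theta beats Kappa; Zeta beats Kappa) — no Condorcet loser.

none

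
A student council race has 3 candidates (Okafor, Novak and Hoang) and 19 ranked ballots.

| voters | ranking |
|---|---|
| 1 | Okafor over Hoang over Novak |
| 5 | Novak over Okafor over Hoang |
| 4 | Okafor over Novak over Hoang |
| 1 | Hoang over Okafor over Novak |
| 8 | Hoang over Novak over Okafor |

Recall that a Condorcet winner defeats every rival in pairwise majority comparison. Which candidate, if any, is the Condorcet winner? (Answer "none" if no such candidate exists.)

none

Head-to-head results (19 voters):
Okafor vs Novak: Novak, 13–6.
Okafor–Hoang: Okafor 10–9.
Novak vs Hoang: Hoang wins 10–9.
Every candidate loses at least once (Okafor loses to Novak; Novak loses to Hoang; Hoang loses to Okafor). The majority relation contains the cycle Okafor beats Hoang beats Novak beats Okafor, so there is no Condorcet winner.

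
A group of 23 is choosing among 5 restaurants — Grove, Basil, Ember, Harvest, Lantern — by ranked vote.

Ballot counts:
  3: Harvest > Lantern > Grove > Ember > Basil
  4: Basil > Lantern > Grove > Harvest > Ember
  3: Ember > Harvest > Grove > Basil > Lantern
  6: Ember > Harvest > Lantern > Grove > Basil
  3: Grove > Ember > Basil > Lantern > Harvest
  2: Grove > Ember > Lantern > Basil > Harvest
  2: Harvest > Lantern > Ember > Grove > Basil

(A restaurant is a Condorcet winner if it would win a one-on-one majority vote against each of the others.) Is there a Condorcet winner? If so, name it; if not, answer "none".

none

Pairwise majorities:
Grove vs Basil: Grove is ranked higher on 3+3+6+3+2+2 = 19 ballots, Basil on 4. Grove wins 19–4.
Grove vs Ember: Grove is ranked higher on 3+4+3+2 = 12 ballots, Ember on 11. Grove wins 12–11.
Grove vs Harvest: Grove preferred on 4+3+2 = 9 ballots; Harvest wins 14–9.
Grove vs Lantern: 8 to 15, Lantern.
Basil vs Ember: 4 to 19, Ember.
Basil vs Harvest: 9 to 14, Harvest.
Basil vs Lantern: Basil is ranked higher on 4+3+3 = 10 ballots, Lantern on 13. Lantern wins 13–10.
Ember vs Harvest: Ember is ranked higher on 3+6+3+2 = 14 ballots, Harvest on 9. Ember wins 14–9.
Ember vs Lantern: 3+6+3+2 = 14 for Ember, 9 for Lantern — Ember by 14–9.
Harvest vs Lantern: 3+3+6+2 = 14 for Harvest, 9 for Lantern — Harvest by 14–9.
Each restaurant drops at least one matchup (Grove loses to Harvest; Basil loses to Grove; Ember loses to Grove; Harvest loses to Ember; Lantern loses to Ember); the cycle Grove > Ember > Harvest > Grove rules out a Condorcet winner.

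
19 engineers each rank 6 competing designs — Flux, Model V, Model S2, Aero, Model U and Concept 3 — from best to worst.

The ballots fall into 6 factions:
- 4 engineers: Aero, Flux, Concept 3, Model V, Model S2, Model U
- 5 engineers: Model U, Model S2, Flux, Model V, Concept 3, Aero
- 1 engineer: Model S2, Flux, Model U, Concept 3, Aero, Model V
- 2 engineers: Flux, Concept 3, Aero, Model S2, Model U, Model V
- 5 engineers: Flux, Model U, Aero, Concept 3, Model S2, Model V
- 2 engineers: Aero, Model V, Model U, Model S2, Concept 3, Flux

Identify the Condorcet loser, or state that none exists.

Head-to-head results (19 engineers):
Flux vs Model V: Flux, 17–2.
Flux vs Model S2: Flux wins 11–8.
Flux vs Aero: Flux, 13–6.
Flux vs Model U: Flux is ranked higher on 4+1+2+5 = 12 ballots, Model U on 7. Flux wins 12–7.
Flux vs Concept 3: Flux preferred on 4+5+1+2+5 = 17 ballots; Flux wins 17–2.
Model V–Model S2: Model S2 13–6.
Model V vs Aero: 5 for Model V, 14 for Aero — Aero by 14–5.
Model V vs Model U: Model V is ranked higher on 4+2 = 6 ballots, Model U on 13. Model U wins 13–6.
Model V vs Concept 3: Model V preferred on 5+2 = 7 ballots; Concept 3 wins 12–7.
Model S2 vs Aero: Aero, 13–6.
Model S2 vs Model U: Model S2 preferred on 4+1+2 = 7 ballots; Model U wins 12–7.
Model S2 vs Concept 3: Concept 3 wins 11–8.
Aero vs Model U: 4+2+2 = 8 for Aero, 11 for Model U — Model U by 11–8.
Aero vs Concept 3: 11 to 8, Aero.
Model U–Concept 3: Model U 13–6.
Model V is beaten in every head-to-head and is the Condorcet loser.

Model V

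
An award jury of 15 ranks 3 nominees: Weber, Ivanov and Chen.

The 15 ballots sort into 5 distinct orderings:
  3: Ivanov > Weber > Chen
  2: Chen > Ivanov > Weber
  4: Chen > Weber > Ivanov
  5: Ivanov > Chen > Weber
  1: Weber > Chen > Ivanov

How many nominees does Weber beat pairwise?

Weber against each rival (15 jurors):
Weber vs Ivanov: Ivanov, 10–5.
Weber–Chen: Chen 11–4.
Weber beats no one; loses to Ivanov, Chen — 0 pairwise wins.

0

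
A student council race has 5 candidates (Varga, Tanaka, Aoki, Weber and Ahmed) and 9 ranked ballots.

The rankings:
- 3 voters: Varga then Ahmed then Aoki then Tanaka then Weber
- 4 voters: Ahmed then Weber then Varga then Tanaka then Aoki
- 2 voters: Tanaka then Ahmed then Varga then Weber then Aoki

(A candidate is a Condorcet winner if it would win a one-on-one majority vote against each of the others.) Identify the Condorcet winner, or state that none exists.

Head-to-head results (9 voters):
Varga vs Tanaka: Varga wins 7–2.
Varga vs Aoki: Varga wins 9–0.
Varga–Weber: Varga 5–4.
Varga vs Ahmed: Ahmed, 6–3.
Tanaka vs Aoki: Tanaka, 6–3.
Tanaka–Weber: Tanaka 5–4.
Tanaka vs Ahmed: Ahmed, 7–2.
Aoki vs Weber: Weber wins 6–3.
Aoki–Ahmed: Ahmed 9–0.
Weber vs Ahmed: Ahmed, 9–0.
Ahmed defeats every rival head-to-head and is the Condorcet winner.

Ahmed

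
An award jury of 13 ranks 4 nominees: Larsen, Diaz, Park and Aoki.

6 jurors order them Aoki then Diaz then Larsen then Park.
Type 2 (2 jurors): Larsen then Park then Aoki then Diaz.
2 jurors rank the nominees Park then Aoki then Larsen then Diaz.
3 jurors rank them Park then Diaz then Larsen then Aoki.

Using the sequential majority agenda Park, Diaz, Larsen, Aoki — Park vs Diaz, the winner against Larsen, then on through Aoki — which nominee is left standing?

Round 1: Park vs Diaz — 7–6, Park advances.
Round 2: Park vs Larsen — 5–8, Larsen advances.
Round 3: Larsen vs Aoki — 5–8, Aoki advances.
The agenda winner is Aoki.

Aoki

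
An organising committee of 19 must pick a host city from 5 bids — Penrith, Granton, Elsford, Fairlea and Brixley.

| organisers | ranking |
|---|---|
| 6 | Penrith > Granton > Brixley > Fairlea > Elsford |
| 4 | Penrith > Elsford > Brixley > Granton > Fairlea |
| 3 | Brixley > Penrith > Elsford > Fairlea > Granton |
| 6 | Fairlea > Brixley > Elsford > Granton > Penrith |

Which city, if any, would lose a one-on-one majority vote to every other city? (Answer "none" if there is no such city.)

none

Head-to-head results (19 organisers):
Penrith vs Granton: 13 to 6, Penrith.
Penrith vs Elsford: Penrith wins 13–6.
Penrith vs Fairlea: 6+4+3 = 13 for Penrith, 6 for Fairlea — Penrith by 13–6.
Penrith vs Brixley: Penrith is ranked higher on 6+4 = 10 ballots, Brixley on 9. Penrith wins 10–9.
Granton vs Elsford: Granton is ranked higher on 6 ballots, Elsford on 13. Elsford wins 13–6.
Granton vs Fairlea: Granton, 10–9.
Granton vs Brixley: 6 for Granton, 13 for Brixley — Brixley by 13–6.
Elsford vs Fairlea: Elsford preferred on 4+3 = 7 ballots; Fairlea wins 12–7.
Elsford vs Brixley: Elsford preferred on 4 ballots; Brixley wins 15–4.
Fairlea–Brixley: Brixley 13–6.
Every city wins at least one matchup (Penrith beats Granton; Granton beats Fairlea; Elsford beats Granton; Fairlea beats Elsford; Brixley beats Granton), so there is no Condorcet loser.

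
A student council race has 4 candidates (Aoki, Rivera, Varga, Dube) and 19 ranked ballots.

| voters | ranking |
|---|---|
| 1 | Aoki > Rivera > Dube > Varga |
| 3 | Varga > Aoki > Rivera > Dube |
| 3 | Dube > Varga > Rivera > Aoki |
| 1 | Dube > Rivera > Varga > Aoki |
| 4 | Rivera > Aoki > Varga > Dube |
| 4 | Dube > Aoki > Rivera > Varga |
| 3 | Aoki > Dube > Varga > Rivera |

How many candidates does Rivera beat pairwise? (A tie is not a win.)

1

Rivera against each rival (19 voters):
Rivera vs Aoki: Aoki, 11–8.
Rivera vs Varga: Rivera wins 10–9.
Rivera vs Dube: 1+3+4 = 8 for Rivera, 11 for Dube — Dube by 11–8.
Rivera beats Varga; loses to Aoki, Dube — 1 pairwise win.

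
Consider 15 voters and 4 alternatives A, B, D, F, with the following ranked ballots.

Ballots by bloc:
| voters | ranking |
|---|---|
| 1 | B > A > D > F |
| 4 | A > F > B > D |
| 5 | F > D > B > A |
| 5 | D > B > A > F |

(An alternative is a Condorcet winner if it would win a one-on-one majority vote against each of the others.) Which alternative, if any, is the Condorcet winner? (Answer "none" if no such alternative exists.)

none

Head-to-head results (15 voters):
A vs B: A is ranked higher on 4 ballots, B on 11. B wins 11–4.
A vs D: A preferred on 1+4 = 5 ballots; D wins 10–5.
A vs F: A preferred on 1+4+5 = 10 ballots; A wins 10–5.
B vs D: B preferred on 1+4 = 5 ballots; D wins 10–5.
B vs F: 1+5 = 6 for B, 9 for F — F by 9–6.
D vs F: D is ranked higher on 1+5 = 6 ballots, F on 9. F wins 9–6.
Every alternative loses at least once (A loses to B; B loses to D; D loses to F; F loses to A). The majority relation contains the cycle A → F → B → A, so there is no Condorcet winner.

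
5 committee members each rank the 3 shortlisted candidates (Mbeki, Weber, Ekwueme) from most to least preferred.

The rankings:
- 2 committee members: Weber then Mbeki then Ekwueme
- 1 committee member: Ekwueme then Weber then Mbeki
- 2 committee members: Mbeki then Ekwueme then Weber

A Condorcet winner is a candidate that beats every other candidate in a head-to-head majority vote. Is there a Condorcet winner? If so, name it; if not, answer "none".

none

Check each pair by majority over 5 ballots:
Mbeki vs Weber: Mbeki preferred on 2 ballots; Weber wins 3–2.
Mbeki vs Ekwueme: 4 to 1, Mbeki.
Weber vs Ekwueme: Weber is ranked higher on 2 ballots, Ekwueme on 3. Ekwueme wins 3–2.
Each candidate drops at least one matchup (Mbeki loses to Weber; Weber loses to Ekwueme; Ekwueme loses to Mbeki); the cycle Mbeki > Ekwueme > Weber > Mbeki rules out a Condorcet winner.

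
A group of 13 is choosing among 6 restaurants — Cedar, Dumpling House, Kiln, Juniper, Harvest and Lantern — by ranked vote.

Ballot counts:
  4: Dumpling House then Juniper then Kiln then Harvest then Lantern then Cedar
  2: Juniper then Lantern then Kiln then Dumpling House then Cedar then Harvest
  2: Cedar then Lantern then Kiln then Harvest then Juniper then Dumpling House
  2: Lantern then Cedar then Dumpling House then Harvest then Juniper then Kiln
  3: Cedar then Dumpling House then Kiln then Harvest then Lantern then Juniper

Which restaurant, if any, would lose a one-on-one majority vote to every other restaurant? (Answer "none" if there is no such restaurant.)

Pairwise majorities:
Cedar vs Dumpling House: Cedar preferred on 2+2+3 = 7 ballots; Cedar wins 7–6.
Cedar vs Kiln: Cedar, 7–6.
Cedar–Juniper: Cedar 7–6.
Cedar vs Harvest: Cedar preferred on 2+2+2+3 = 9 ballots; Cedar wins 9–4.
Cedar vs Lantern: Cedar preferred on 2+3 = 5 ballots; Lantern wins 8–5.
Dumpling House vs Kiln: Dumpling House is ranked higher on 4+2+3 = 9 ballots, Kiln on 4. Dumpling House wins 9–4.
Dumpling House vs Juniper: 4+2+3 = 9 for Dumpling House, 4 for Juniper — Dumpling House by 9–4.
Dumpling House vs Harvest: Dumpling House wins 11–2.
Dumpling House vs Lantern: 4+3 = 7 for Dumpling House, 6 for Lantern — Dumpling House by 7–6.
Kiln vs Juniper: Juniper wins 8–5.
Kiln vs Harvest: Kiln wins 11–2.
Kiln vs Lantern: Kiln wins 7–6.
Juniper vs Harvest: Harvest, 7–6.
Juniper vs Lantern: Juniper is ranked higher on 4+2 = 6 ballots, Lantern on 7. Lantern wins 7–6.
Harvest vs Lantern: Harvest is ranked higher on 4+3 = 7 ballots, Lantern on 6. Harvest wins 7–6.
No restaurant is winless: Cedar beats Dumpling House; Dumpling House beats Kiln; Kiln beats Harvest; Juniper beats Kiln; Harvest beats Juniper; Lantern beats Cedar. There is no Condorcet loser.

none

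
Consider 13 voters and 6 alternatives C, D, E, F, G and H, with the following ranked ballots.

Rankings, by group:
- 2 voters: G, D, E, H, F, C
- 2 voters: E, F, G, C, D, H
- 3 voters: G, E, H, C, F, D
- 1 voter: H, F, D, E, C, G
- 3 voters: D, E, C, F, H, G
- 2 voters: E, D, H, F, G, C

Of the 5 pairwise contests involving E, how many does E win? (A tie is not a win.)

5

E against each rival (13 voters):
E vs C: E, 13–0.
E vs D: E is ranked higher on 2+3+2 = 7 ballots, D on 6. E wins 7–6.
E vs F: 2+2+3+3+2 = 12 for E, 1 for F — E by 12–1.
E vs G: E, 8–5.
E vs H: E preferred on 2+2+3+3+2 = 12 ballots; E wins 12–1.
E beats C, D, F, G, H — 5 pairwise wins.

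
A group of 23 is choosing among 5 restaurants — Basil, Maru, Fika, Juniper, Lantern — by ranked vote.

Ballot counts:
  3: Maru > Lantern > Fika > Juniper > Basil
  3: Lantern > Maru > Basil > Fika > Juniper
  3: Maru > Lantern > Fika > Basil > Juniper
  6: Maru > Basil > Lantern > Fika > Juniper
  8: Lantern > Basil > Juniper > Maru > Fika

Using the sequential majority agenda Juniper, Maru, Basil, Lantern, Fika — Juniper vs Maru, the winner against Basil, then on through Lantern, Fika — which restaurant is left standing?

Maru

Round 1: Juniper vs Maru — 8–15, Maru advances.
Round 2: Maru vs Basil — 15–8, Maru advances.
Round 3: Maru vs Lantern — 12–11, Maru advances.
Round 4: Maru vs Fika — 23–0, Maru advances.
The agenda winner is Maru.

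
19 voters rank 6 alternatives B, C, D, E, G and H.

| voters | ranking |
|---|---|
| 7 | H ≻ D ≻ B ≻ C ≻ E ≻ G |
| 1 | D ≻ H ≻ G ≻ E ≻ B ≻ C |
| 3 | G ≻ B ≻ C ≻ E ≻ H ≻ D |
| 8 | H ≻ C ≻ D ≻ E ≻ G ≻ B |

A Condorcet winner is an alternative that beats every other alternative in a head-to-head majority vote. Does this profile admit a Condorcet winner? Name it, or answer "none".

H

Head-to-head results (19 voters):
B vs C: B wins 11–8.
B–D: D 16–3.
B vs E: B wins 10–9.
B–G: G 12–7.
B vs H: H wins 16–3.
C vs D: C wins 11–8.
C vs E: C, 18–1.
C–G: C 15–4.
C vs H: H wins 16–3.
D vs E: D wins 16–3.
D vs G: D, 16–3.
D–H: H 18–1.
E vs G: E wins 15–4.
E vs H: H wins 16–3.
G vs H: H, 16–3.
H wins every pairwise contest, so H is the Condorcet winner.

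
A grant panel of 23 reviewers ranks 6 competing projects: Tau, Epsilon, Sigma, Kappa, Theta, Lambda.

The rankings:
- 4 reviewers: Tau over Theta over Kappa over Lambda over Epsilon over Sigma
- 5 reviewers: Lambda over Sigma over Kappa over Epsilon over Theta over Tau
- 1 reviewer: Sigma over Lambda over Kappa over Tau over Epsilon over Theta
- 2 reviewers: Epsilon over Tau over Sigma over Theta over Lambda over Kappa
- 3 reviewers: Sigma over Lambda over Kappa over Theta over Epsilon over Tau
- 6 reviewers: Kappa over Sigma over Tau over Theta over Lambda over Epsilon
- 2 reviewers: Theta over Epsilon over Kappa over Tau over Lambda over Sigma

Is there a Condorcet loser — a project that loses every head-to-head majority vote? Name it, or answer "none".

Head-to-head results (23 reviewers):
Tau vs Epsilon: Epsilon, 12–11.
Tau vs Sigma: 4+2+2 = 8 for Tau, 15 for Sigma — Sigma by 15–8.
Tau vs Kappa: Kappa, 17–6.
Tau vs Theta: Tau wins 13–10.
Tau vs Lambda: 4+2+6+2 = 14 for Tau, 9 for Lambda — Tau by 14–9.
Epsilon vs Sigma: 4+2+2 = 8 for Epsilon, 15 for Sigma — Sigma by 15–8.
Epsilon vs Kappa: Epsilon is ranked higher on 2+2 = 4 ballots, Kappa on 19. Kappa wins 19–4.
Epsilon–Theta: Theta 15–8.
Epsilon–Lambda: Lambda 19–4.
Sigma vs Kappa: Sigma is ranked higher on 5+1+2+3 = 11 ballots, Kappa on 12. Kappa wins 12–11.
Sigma vs Theta: 5+1+2+3+6 = 17 for Sigma, 6 for Theta — Sigma by 17–6.
Sigma–Lambda: Sigma 12–11.
Kappa vs Theta: Kappa, 15–8.
Kappa vs Lambda: Kappa preferred on 4+6+2 = 12 ballots; Kappa wins 12–11.
Theta–Lambda: Theta 14–9.
No project is winless: Tau beats Theta; Epsilon beats Tau; Sigma beats Tau; Kappa beats Tau; Theta beats Epsilon; Lambda beats Epsilon. There is no Condorcet loser.

none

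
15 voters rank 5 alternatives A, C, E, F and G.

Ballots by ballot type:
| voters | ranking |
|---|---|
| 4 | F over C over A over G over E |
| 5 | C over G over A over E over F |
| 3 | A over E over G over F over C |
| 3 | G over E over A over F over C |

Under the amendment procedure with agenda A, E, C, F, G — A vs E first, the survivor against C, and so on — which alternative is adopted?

Round 1: A vs E — 12–3, A advances.
Round 2: A vs C — 6–9, C advances.
Round 3: C vs F — 5–10, F advances.
Round 4: F vs G — 4–11, G advances.
The agenda winner is G.

G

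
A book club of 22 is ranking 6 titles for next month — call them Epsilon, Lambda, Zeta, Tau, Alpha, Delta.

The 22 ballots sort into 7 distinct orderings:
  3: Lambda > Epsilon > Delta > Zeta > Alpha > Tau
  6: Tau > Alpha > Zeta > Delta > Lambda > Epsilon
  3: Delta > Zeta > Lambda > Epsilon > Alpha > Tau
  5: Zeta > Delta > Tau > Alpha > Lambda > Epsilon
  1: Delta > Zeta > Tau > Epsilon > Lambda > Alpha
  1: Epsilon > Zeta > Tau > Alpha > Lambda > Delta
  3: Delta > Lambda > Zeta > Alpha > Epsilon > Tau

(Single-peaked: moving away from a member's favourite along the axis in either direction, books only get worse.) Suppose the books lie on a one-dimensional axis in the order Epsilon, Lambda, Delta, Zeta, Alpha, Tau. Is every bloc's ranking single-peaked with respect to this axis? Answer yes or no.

no

Axis positions: Epsilon=1, Lambda=2, Delta=3, Zeta=4, Alpha=5, Tau=6.
Bloc 1 (peak Lambda at position 2): ranking walks positions 2-1-3-4-5-6, expanding outward from the peak — single-peaked.
Bloc 2 (peak Tau at position 6): ranking walks positions 6-5-4-3-2-1, expanding outward from the peak — single-peaked.
Bloc 3 (peak Delta at position 3): ranking walks positions 3-4-2-1-5-6, expanding outward from the peak — single-peaked.
Bloc 4: ranking walks positions 4-3-6-5-2-1; Tau is ranked above Alpha even though Alpha lies between Tau and the peak Zeta on the axis — preferences dip and rise again. Not single-peaked.
Bloc 5: ranking walks positions 3-4-6-1-2-5; Tau is ranked above Alpha even though Alpha lies between Tau and the peak Delta on the axis — preferences dip and rise again. Not single-peaked.
Bloc 6: ranking walks positions 1-4-6-5-2-3; Zeta is ranked above Lambda even though Lambda lies between Zeta and the peak Epsilon on the axis — preferences dip and rise again. Not single-peaked.
Bloc 7 (peak Delta at position 3): ranking walks positions 3-2-4-5-1-6, expanding outward from the peak — single-peaked.
Bloc 4 violates single-peakedness, so the profile is not single-peaked on this axis.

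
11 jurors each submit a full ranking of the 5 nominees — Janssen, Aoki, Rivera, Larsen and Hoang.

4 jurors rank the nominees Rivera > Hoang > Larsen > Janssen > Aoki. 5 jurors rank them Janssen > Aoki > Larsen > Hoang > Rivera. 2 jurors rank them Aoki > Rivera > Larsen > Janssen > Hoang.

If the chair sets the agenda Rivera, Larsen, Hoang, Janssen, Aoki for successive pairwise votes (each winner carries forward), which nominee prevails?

Aoki

Round 1: Rivera vs Larsen — 6–5, Rivera advances.
Round 2: Rivera vs Hoang — 6–5, Rivera advances.
Round 3: Rivera vs Janssen — 6–5, Rivera advances.
Round 4: Rivera vs Aoki — 4–7, Aoki advances.
Aoki survives the agenda.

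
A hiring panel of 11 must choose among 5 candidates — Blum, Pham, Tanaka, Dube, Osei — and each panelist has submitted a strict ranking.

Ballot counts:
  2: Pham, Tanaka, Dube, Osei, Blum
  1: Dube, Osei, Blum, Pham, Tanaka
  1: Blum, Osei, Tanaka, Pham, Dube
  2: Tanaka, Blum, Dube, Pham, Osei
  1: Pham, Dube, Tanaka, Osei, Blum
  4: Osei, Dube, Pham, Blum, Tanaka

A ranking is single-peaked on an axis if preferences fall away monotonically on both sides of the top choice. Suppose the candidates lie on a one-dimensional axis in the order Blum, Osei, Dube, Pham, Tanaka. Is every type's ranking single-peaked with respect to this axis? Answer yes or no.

no

Axis positions: Blum=1, Osei=2, Dube=3, Pham=4, Tanaka=5.
Type 1 (peak Pham at position 4): ranking walks positions 4-5-3-2-1, expanding outward from the peak — single-peaked.
Type 2 (peak Dube at position 3): ranking walks positions 3-2-1-4-5, expanding outward from the peak — single-peaked.
Type 3: ranking walks positions 1-2-5-4-3; Tanaka is ranked above Dube even though Dube lies between Tanaka and the peak Blum on the axis — preferences dip and rise again. Not single-peaked.
Type 4: ranking walks positions 5-1-3-4-2; Blum is ranked above Pham even though Pham lies between Blum and the peak Tanaka on the axis — preferences dip and rise again. Not single-peaked.
Type 5 (peak Pham at position 4): ranking walks positions 4-3-5-2-1, expanding outward from the peak — single-peaked.
Type 6 (peak Osei at position 2): ranking walks positions 2-3-4-1-5, expanding outward from the peak — single-peaked.
Type 3 violates single-peakedness, so the profile is not single-peaked on this axis.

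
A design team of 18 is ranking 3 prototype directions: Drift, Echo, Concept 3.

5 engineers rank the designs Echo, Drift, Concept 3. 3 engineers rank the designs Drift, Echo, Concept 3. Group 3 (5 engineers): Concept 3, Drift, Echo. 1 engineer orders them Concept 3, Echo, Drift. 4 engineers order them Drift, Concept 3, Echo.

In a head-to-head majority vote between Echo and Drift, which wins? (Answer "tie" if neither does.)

Ballots ranking Echo above Drift: 5 + 1 = 6.
Ballots ranking Drift above Echo: 18 − 6 = 12.
Drift wins the head-to-head 12–6.

Drift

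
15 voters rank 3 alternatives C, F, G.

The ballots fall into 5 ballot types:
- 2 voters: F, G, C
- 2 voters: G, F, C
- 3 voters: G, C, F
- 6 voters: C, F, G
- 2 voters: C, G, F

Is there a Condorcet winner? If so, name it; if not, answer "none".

Pairwise majorities:
C–F: C 11–4.
C vs G: C, 8–7.
F vs G: F wins 8–7.
C beats each of F, G — C is the Condorcet winner.

C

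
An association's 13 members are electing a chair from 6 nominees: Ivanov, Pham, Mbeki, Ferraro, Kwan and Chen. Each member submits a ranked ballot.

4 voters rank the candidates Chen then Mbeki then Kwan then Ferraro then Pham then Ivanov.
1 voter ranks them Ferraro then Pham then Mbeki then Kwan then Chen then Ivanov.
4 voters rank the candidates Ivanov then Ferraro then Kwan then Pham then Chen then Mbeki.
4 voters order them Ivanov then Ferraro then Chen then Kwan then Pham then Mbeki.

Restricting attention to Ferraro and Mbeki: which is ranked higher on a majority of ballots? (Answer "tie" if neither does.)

Ferraro

Ballots ranking Ferraro above Mbeki: 1 + 4 + 4 = 9.
Ballots ranking Mbeki above Ferraro: 13 − 9 = 4.
Ferraro wins the head-to-head 9–4.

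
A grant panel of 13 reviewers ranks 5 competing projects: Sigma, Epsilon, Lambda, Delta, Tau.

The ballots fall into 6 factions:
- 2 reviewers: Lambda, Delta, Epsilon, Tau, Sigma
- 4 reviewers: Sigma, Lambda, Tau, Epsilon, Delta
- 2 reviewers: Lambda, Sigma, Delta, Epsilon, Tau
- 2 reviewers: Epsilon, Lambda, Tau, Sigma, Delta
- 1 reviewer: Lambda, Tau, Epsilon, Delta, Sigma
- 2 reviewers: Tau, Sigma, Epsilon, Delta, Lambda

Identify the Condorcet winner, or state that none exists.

Lambda

Pairwise majorities:
Sigma–Epsilon: Sigma 8–5.
Sigma vs Lambda: Lambda wins 7–6.
Sigma–Delta: Sigma 10–3.
Sigma vs Tau: Tau wins 7–6.
Epsilon vs Lambda: Lambda, 9–4.
Epsilon vs Delta: Epsilon, 9–4.
Epsilon vs Tau: Tau wins 7–6.
Lambda–Delta: Lambda 11–2.
Lambda vs Tau: Lambda wins 11–2.
Delta–Tau: Tau 9–4.
Lambda defeats every rival head-to-head and is the Condorcet winner.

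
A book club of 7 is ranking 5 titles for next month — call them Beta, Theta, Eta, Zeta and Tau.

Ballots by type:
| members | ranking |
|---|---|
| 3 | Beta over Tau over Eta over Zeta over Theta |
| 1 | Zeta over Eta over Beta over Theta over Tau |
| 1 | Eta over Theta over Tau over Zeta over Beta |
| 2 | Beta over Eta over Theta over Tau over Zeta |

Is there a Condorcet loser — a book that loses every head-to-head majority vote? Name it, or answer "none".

none

Pairwise majorities:
Beta vs Theta: 3+1+2 = 6 for Beta, 1 for Theta — Beta by 6–1.
Beta vs Eta: Beta wins 5–2.
Beta vs Zeta: Beta wins 5–2.
Beta vs Tau: 3+1+2 = 6 for Beta, 1 for Tau — Beta by 6–1.
Theta vs Eta: Theta preferred on 0 ballots; Eta wins 7–0.
Theta vs Zeta: 1+2 = 3 for Theta, 4 for Zeta — Zeta by 4–3.
Theta vs Tau: Theta is ranked higher on 1+1+2 = 4 ballots, Tau on 3. Theta wins 4–3.
Eta vs Zeta: Eta preferred on 3+1+2 = 6 ballots; Eta wins 6–1.
Eta vs Tau: Eta preferred on 1+1+2 = 4 ballots; Eta wins 4–3.
Zeta vs Tau: Zeta is ranked higher on 1 ballot, Tau on 6. Tau wins 6–1.
Each book has at least one pairwise win (Beta beats Theta; Theta beats Tau; Eta beats Theta; Zeta beats Theta; Tau beats Zeta) — no Condorcet loser.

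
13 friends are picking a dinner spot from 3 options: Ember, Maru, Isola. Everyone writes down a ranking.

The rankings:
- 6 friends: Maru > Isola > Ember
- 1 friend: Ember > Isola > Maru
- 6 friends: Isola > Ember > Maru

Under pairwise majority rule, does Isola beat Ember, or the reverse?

Ballots ranking Isola above Ember: 6 + 6 = 12.
Ballots ranking Ember above Isola: 13 − 12 = 1.
Isola wins the head-to-head 12–1.

Isola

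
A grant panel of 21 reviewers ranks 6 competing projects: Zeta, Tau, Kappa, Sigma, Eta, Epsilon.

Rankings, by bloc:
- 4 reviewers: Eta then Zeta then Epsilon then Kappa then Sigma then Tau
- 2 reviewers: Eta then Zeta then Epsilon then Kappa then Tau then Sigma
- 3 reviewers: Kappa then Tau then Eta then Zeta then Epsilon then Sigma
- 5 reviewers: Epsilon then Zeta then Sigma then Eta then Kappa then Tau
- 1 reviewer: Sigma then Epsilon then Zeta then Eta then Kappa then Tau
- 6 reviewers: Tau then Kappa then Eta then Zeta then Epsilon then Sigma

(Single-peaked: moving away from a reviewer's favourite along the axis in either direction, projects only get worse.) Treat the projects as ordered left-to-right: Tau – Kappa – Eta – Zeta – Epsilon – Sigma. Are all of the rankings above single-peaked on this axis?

Axis positions: Tau=1, Kappa=2, Eta=3, Zeta=4, Epsilon=5, Sigma=6.
Bloc 1 (peak Eta at position 3): ranking walks positions 3-4-5-2-6-1, expanding outward from the peak — single-peaked.
Bloc 2 (peak Eta at position 3): ranking walks positions 3-4-5-2-1-6, expanding outward from the peak — single-peaked.
Bloc 3 (peak Kappa at position 2): ranking walks positions 2-1-3-4-5-6, expanding outward from the peak — single-peaked.
Bloc 4 (peak Epsilon at position 5): ranking walks positions 5-4-6-3-2-1, expanding outward from the peak — single-peaked.
Bloc 5 (peak Sigma at position 6): ranking walks positions 6-5-4-3-2-1, expanding outward from the peak — single-peaked.
Bloc 6 (peak Tau at position 1): ranking walks positions 1-2-3-4-5-6, expanding outward from the peak — single-peaked.
Every ranking is single-peaked on this axis.

yes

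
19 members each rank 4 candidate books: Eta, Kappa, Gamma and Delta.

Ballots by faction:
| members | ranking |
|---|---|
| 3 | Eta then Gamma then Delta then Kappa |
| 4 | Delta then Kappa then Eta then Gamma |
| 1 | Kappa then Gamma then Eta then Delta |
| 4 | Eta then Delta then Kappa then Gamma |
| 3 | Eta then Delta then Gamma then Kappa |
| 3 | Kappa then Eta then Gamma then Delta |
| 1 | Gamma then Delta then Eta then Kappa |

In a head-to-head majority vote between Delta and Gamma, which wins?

Delta

Ballots ranking Delta above Gamma: 4 + 4 + 3 = 11.
Ballots ranking Gamma above Delta: 19 − 11 = 8.
Delta wins the head-to-head 11–8.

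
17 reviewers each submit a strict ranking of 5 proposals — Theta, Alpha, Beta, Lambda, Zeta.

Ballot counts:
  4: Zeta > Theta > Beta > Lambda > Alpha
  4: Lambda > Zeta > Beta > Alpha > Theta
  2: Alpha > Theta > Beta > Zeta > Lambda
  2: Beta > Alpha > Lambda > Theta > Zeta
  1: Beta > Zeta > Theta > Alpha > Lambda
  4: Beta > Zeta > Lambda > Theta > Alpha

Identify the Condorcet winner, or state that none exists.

Head-to-head results (17 reviewers):
Theta–Alpha: Theta 9–8.
Theta vs Beta: Beta wins 11–6.
Theta vs Lambda: Lambda wins 10–7.
Theta–Zeta: Zeta 13–4.
Alpha vs Beta: Beta wins 15–2.
Alpha–Lambda: Lambda 12–5.
Alpha–Zeta: Zeta 13–4.
Beta vs Lambda: Beta wins 13–4.
Beta vs Zeta: Beta wins 9–8.
Lambda–Zeta: Zeta 11–6.
Beta wins every pairwise contest, so Beta is the Condorcet winner.

Beta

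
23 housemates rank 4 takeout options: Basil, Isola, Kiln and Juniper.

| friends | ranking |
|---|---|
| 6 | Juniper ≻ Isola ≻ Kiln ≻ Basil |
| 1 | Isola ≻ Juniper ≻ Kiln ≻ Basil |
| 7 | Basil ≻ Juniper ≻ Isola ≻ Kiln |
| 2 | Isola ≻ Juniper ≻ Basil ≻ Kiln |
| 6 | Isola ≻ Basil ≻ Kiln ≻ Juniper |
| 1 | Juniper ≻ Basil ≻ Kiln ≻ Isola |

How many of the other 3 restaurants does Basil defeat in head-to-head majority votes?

Basil against each rival (23 friends):
Basil vs Isola: Basil is ranked higher on 7+1 = 8 ballots, Isola on 15. Isola wins 15–8.
Basil vs Kiln: 7+2+6+1 = 16 for Basil, 7 for Kiln — Basil by 16–7.
Basil vs Juniper: Basil is ranked higher on 7+6 = 13 ballots, Juniper on 10. Basil wins 13–10.
Basil beats Kiln, Juniper; loses to Isola — 2 pairwise wins.

2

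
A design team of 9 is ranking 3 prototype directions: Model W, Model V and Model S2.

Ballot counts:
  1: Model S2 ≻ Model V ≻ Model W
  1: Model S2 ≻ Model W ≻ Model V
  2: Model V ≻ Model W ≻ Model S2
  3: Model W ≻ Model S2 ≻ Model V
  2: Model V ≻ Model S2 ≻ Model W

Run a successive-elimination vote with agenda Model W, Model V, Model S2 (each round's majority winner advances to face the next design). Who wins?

Model S2

Round 1: Model W vs Model V — 4–5, Model V advances.
Round 2: Model V vs Model S2 — 4–5, Model S2 advances.
The agenda winner is Model S2.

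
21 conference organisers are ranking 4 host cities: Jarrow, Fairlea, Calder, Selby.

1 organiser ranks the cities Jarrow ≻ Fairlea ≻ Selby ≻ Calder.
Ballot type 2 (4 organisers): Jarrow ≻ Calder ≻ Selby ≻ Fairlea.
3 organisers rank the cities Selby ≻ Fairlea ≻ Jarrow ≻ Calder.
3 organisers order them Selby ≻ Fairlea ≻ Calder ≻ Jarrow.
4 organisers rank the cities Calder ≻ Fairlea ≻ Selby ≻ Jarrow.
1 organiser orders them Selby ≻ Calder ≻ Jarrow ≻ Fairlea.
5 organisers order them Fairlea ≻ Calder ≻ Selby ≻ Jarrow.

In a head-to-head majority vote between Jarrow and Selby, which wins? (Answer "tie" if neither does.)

Ballots ranking Jarrow above Selby: 1 + 4 = 5.
Ballots ranking Selby above Jarrow: 21 − 5 = 16.
Selby wins the head-to-head 16–5.

Selby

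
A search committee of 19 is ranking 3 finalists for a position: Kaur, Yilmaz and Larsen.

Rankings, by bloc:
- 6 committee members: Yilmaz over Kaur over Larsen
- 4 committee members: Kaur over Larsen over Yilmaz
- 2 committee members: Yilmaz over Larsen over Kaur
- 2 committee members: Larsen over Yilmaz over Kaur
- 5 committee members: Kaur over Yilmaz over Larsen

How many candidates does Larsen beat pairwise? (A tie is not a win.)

Larsen against each rival (19 committee members):
Larsen vs Kaur: Larsen is ranked higher on 2+2 = 4 ballots, Kaur on 15. Kaur wins 15–4.
Larsen vs Yilmaz: 6 to 13, Yilmaz.
Larsen beats no one; loses to Kaur, Yilmaz — 0 pairwise wins.

0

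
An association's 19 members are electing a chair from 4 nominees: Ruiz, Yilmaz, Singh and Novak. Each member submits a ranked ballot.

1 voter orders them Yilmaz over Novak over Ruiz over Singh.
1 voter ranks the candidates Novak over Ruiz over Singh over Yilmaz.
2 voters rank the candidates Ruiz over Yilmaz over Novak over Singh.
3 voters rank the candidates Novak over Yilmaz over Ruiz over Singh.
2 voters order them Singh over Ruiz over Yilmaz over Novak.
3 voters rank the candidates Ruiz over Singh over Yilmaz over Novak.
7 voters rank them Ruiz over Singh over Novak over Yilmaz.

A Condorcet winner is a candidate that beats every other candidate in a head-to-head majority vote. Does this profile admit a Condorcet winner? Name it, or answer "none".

Ruiz

Pairwise majorities:
Ruiz–Yilmaz: Ruiz 15–4.
Ruiz vs Singh: Ruiz wins 17–2.
Ruiz vs Novak: Ruiz wins 14–5.
Yilmaz vs Singh: Singh wins 13–6.
Yilmaz vs Novak: Novak wins 11–8.
Singh vs Novak: Singh, 12–7.
Ruiz beats each of Yilmaz, Singh, Novak — Ruiz is the Condorcet winner.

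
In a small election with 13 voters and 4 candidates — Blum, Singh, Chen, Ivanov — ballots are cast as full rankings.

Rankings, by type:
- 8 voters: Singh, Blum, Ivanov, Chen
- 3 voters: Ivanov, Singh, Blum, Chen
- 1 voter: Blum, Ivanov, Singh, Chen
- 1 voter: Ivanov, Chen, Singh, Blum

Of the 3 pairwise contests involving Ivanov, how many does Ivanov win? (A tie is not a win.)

1

Ivanov against each rival (13 voters):
Ivanov vs Blum: 4 to 9, Blum.
Ivanov–Singh: Singh 8–5.
Ivanov vs Chen: Ivanov preferred on 8+3+1+1 = 13 ballots; Ivanov wins 13–0.
Ivanov beats Chen; loses to Blum, Singh — 1 pairwise win.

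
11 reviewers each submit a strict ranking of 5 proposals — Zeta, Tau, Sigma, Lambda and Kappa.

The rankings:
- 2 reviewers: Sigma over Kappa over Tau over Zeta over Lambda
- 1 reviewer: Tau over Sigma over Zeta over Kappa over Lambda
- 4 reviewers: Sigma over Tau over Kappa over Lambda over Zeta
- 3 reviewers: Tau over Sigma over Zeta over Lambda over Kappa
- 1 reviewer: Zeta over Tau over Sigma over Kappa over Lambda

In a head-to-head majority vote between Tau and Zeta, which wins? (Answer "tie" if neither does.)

Tau

Ballots ranking Tau above Zeta: 2 + 1 + 4 + 3 = 10.
Ballots ranking Zeta above Tau: 11 − 10 = 1.
Tau wins the head-to-head 10–1.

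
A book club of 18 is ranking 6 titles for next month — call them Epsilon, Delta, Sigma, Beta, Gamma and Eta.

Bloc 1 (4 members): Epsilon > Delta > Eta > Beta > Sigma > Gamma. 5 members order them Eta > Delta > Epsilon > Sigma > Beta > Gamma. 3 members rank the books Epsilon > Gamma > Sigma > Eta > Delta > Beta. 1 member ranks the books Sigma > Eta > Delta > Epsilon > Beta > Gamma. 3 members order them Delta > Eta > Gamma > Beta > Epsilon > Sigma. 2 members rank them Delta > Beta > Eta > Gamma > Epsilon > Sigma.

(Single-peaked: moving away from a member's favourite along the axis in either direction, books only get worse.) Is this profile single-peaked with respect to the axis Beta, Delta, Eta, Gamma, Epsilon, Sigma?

Axis positions: Beta=1, Delta=2, Eta=3, Gamma=4, Epsilon=5, Sigma=6.
Bloc 1: ranking walks positions 5-2-3-1-6-4; Delta is ranked above Gamma even though Gamma lies between Delta and the peak Epsilon on the axis — preferences dip and rise again. Not single-peaked.
Bloc 2: ranking walks positions 3-2-5-6-1-4; Epsilon is ranked above Gamma even though Gamma lies between Epsilon and the peak Eta on the axis — preferences dip and rise again. Not single-peaked.
Bloc 3 (peak Epsilon at position 5): ranking walks positions 5-4-6-3-2-1, expanding outward from the peak — single-peaked.
Bloc 4: ranking walks positions 6-3-2-5-1-4; Eta is ranked above Epsilon even though Epsilon lies between Eta and the peak Sigma on the axis — preferences dip and rise again. Not single-peaked.
Bloc 5 (peak Delta at position 2): ranking walks positions 2-3-4-1-5-6, expanding outward from the peak — single-peaked.
Bloc 6 (peak Delta at position 2): ranking walks positions 2-1-3-4-5-6, expanding outward from the peak — single-peaked.
Bloc 1 violates single-peakedness, so the profile is not single-peaked on this axis.

no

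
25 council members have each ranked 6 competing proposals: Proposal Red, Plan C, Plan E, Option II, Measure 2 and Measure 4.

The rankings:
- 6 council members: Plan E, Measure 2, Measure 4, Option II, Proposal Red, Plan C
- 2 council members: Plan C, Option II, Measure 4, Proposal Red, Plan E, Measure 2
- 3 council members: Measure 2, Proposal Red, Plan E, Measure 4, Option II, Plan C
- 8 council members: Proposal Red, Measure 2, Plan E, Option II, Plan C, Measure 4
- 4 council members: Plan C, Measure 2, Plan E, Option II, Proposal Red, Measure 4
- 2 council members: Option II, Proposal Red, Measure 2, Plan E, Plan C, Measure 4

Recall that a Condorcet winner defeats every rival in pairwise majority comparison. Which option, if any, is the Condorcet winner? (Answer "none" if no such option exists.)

Pairwise majorities:
Proposal Red–Plan C: Proposal Red 19–6.
Proposal Red–Plan E: Proposal Red 15–10.
Proposal Red vs Option II: Option II wins 14–11.
Proposal Red–Measure 2: Measure 2 13–12.
Proposal Red vs Measure 4: Proposal Red wins 17–8.
Plan C–Plan E: Plan E 19–6.
Plan C vs Option II: Option II, 19–6.
Plan C vs Measure 2: Measure 2 wins 19–6.
Plan C–Measure 4: Plan C 16–9.
Plan E–Option II: Plan E 21–4.
Plan E vs Measure 2: Measure 2, 17–8.
Plan E vs Measure 4: Plan E wins 23–2.
Option II vs Measure 2: Measure 2, 21–4.
Option II vs Measure 4: Option II wins 16–9.
Measure 2 vs Measure 4: Measure 2 wins 23–2.
Measure 2 wins every pairwise contest, so Measure 2 is the Condorcet winner.

Measure 2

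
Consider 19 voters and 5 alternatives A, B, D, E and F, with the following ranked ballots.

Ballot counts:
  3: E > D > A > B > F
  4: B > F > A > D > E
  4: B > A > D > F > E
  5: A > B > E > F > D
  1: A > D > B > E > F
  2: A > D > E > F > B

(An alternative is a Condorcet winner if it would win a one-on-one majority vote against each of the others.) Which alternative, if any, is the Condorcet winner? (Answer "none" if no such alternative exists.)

A

Check each pair by majority over 19 ballots:
A–B: A 11–8.
A vs D: A wins 16–3.
A vs E: A preferred on 4+4+5+1+2 = 16 ballots; A wins 16–3.
A vs F: A wins 15–4.
B vs D: B, 13–6.
B vs E: 4+4+5+1 = 14 for B, 5 for E — B by 14–5.
B vs F: B preferred on 3+4+4+5+1 = 17 ballots; B wins 17–2.
D–E: D 11–8.
D vs F: D preferred on 3+4+1+2 = 10 ballots; D wins 10–9.
E vs F: 3+5+1+2 = 11 for E, 8 for F — E by 11–8.
A defeats every rival head-to-head and is the Condorcet winner.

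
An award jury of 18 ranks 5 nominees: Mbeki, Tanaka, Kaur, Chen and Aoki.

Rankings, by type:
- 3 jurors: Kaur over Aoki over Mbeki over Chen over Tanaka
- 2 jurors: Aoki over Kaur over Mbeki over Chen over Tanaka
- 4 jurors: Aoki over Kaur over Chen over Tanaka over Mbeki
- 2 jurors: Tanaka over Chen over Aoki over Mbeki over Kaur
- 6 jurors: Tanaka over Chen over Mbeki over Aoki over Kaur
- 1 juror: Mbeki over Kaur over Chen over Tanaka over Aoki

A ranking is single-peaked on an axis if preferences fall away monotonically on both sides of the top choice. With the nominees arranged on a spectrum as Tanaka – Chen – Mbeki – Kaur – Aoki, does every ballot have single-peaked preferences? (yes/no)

Axis positions: Tanaka=1, Chen=2, Mbeki=3, Kaur=4, Aoki=5.
Type 1 (peak Kaur at position 4): ranking walks positions 4-5-3-2-1, expanding outward from the peak — single-peaked.
Type 2 (peak Aoki at position 5): ranking walks positions 5-4-3-2-1, expanding outward from the peak — single-peaked.
Type 3: ranking walks positions 5-4-2-1-3; Chen is ranked above Mbeki even though Mbeki lies between Chen and the peak Aoki on the axis — preferences dip and rise again. Not single-peaked.
Type 4: ranking walks positions 1-2-5-3-4; Aoki is ranked above Mbeki even though Mbeki lies between Aoki and the peak Tanaka on the axis — preferences dip and rise again. Not single-peaked.
Type 5: ranking walks positions 1-2-3-5-4; Aoki is ranked above Kaur even though Kaur lies between Aoki and the peak Tanaka on the axis — preferences dip and rise again. Not single-peaked.
Type 6 (peak Mbeki at position 3): ranking walks positions 3-4-2-1-5, expanding outward from the peak — single-peaked.
Type 3 violates single-peakedness, so the profile is not single-peaked on this axis.

no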